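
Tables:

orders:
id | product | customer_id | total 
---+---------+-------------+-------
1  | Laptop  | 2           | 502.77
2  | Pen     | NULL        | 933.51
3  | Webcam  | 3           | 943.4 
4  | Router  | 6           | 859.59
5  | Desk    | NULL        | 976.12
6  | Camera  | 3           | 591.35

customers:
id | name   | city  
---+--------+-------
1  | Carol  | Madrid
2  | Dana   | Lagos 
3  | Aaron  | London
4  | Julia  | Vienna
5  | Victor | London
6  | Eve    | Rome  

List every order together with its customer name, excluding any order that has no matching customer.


INNER JOIN keeps only orders rows whose customer_id matches an id in customers. Walk through each order:
  - order 1 (Laptop): customer_id=2 -> matches Dana
  - order 2 (Pen): customer_id=NULL, no match -> dropped
  - order 3 (Webcam): customer_id=3 -> matches Aaron
  - order 4 (Router): customer_id=6 -> matches Eve
  - order 5 (Desk): customer_id=NULL, no match -> dropped
  - order 6 (Camera): customer_id=3 -> matches Aaron
So 2 of 6 rows are dropped.

SQL:
SELECT a.product, b.name AS customer
FROM orders a
INNER JOIN customers b ON a.customer_id = b.id

Result:
product | customer
--------+---------
Laptop  | Dana    
Webcam  | Aaron   
Router  | Eve     
Camera  | Aaron   


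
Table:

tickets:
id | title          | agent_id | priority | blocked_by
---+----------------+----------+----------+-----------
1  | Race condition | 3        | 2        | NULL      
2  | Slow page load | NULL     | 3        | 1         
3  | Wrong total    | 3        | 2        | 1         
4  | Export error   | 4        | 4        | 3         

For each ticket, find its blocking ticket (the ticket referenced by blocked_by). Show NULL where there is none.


This is a self-join: tickets is joined to a second copy of itself, matching each row's blocked_by to another row's id. Use LEFT JOIN so rows with blocked_by=NULL are kept.
  - ticket 1 (Race condition): blocked_by=NULL -> NULL
  - ticket 2 (Slow page load): blocked_by=1 -> Race condition
  - ticket 3 (Wrong total): blocked_by=1 -> Race condition
  - ticket 4 (Export error): blocked_by=3 -> Wrong total

SQL:
SELECT a.title AS item, b.title AS blocked_by
FROM tickets a
LEFT JOIN tickets b ON a.blocked_by = b.id

Result:
item           | blocked_by    
---------------+---------------
Race condition | NULL          
Slow page load | Race condition
Wrong total    | Race condition
Export error   | Wrong total   


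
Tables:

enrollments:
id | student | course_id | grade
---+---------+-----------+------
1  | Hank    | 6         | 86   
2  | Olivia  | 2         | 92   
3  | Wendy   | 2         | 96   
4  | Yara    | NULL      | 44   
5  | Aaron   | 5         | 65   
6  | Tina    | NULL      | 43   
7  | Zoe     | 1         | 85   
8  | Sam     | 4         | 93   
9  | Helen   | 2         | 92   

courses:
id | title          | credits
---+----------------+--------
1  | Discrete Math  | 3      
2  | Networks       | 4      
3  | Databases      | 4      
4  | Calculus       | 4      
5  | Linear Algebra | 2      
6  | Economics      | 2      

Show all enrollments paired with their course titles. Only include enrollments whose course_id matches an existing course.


INNER JOIN keeps only enrollments rows whose course_id matches an id in courses. Walk through each enrollment:
  - enrollment 1 (Hank): course_id=6 -> matches Economics
  - enrollment 2 (Olivia): course_id=2 -> matches Networks
  - enrollment 3 (Wendy): course_id=2 -> matches Networks
  - enrollment 4 (Yara): course_id=NULL, no match -> dropped
  - enrollment 5 (Aaron): course_id=5 -> matches Linear Algebra
  - enrollment 6 (Tina): course_id=NULL, no match -> dropped
  - enrollment 7 (Zoe): course_id=1 -> matches Discrete Math
  - enrollment 8 (Sam): course_id=4 -> matches Calculus
  - enrollment 9 (Helen): course_id=2 -> matches Networks
So 2 of 9 rows are dropped.

SQL:
SELECT a.student, b.title AS course
FROM enrollments a
INNER JOIN courses b ON a.course_id = b.id

Result:
student | course        
--------+---------------
Hank    | Economics     
Olivia  | Networks      
Wendy   | Networks      
Aaron   | Linear Algebra
Zoe     | Discrete Math 
Sam     | Calculus      
Helen   | Networks      


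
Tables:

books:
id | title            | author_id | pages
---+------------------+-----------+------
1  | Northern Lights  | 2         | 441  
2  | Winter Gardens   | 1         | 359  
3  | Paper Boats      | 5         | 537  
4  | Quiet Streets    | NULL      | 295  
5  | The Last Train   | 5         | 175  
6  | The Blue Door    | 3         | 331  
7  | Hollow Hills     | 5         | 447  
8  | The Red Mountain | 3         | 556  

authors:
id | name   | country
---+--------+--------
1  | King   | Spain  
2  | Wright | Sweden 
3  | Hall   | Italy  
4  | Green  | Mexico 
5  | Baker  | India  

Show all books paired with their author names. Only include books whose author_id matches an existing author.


INNER JOIN keeps only books rows whose author_id matches an id in authors. Walk through each book:
  - book 1 (Northern Lights): author_id=2 -> matches Wright
  - book 2 (Winter Gardens): author_id=1 -> matches King
  - book 3 (Paper Boats): author_id=5 -> matches Baker
  - book 4 (Quiet Streets): author_id=NULL, no match -> dropped
  - book 5 (The Last Train): author_id=5 -> matches Baker
  - book 6 (The Blue Door): author_id=3 -> matches Hall
  - book 7 (Hollow Hills): author_id=5 -> matches Baker
  - book 8 (The Red Mountain): author_id=3 -> matches Hall
So 1 of 8 rows is dropped.

SQL:
SELECT a.title, b.name AS author
FROM books a
INNER JOIN authors b ON a.author_id = b.id

Result:
title            | author
-----------------+-------
Northern Lights  | Wright
Winter Gardens   | King  
Paper Boats      | Baker 
The Last Train   | Baker 
The Blue Door    | Hall  
Hollow Hills     | Baker 
The Red Mountain | Hall  


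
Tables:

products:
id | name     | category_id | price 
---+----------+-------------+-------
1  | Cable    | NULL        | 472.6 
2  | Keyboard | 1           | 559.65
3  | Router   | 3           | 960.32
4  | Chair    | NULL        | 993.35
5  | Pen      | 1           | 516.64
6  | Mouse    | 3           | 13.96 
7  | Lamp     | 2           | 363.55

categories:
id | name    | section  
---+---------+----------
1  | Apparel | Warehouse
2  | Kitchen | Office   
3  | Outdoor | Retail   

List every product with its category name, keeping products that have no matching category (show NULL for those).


LEFT JOIN keeps every row from products (the left table); where category_id has no match in categories, the category columns become NULL. Walk through each product:
  - product 1 (Cable): category_id=NULL, no match -> kept with NULL
  - product 2 (Keyboard): category_id=1 -> matches Apparel
  - product 3 (Router): category_id=3 -> matches Outdoor
  - product 4 (Chair): category_id=NULL, no match -> kept with NULL
  - product 5 (Pen): category_id=1 -> matches Apparel
  - product 6 (Mouse): category_id=3 -> matches Outdoor
  - product 7 (Lamp): category_id=2 -> matches Kitchen
All 7 rows appear; 2 have NULL category.

SQL:
SELECT a.name, b.name AS category
FROM products a
LEFT JOIN categories b ON a.category_id = b.id

Result:
name     | category
---------+---------
Cable    | NULL    
Keyboard | Apparel 
Router   | Outdoor 
Chair    | NULL    
Pen      | Apparel 
Mouse    | Outdoor 
Lamp     | Kitchen 


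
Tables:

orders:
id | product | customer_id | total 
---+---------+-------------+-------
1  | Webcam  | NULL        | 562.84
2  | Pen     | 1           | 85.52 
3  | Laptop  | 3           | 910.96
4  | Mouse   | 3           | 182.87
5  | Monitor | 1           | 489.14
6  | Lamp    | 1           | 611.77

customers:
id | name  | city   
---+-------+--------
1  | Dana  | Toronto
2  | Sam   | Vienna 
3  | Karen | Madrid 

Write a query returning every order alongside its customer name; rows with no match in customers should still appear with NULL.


LEFT JOIN keeps every row from orders (the left table); where customer_id has no match in customers, the customer columns become NULL. Walk through each order:
  - order 1 (Webcam): customer_id=NULL, no match -> kept with NULL
  - order 2 (Pen): customer_id=1 -> matches Dana
  - order 3 (Laptop): customer_id=3 -> matches Karen
  - order 4 (Mouse): customer_id=3 -> matches Karen
  - order 5 (Monitor): customer_id=1 -> matches Dana
  - order 6 (Lamp): customer_id=1 -> matches Dana
All 6 rows appear; 1 has NULL customer.

SQL:
SELECT a.product, b.name AS customer
FROM orders a
LEFT JOIN customers b ON a.customer_id = b.id

Result:
product | customer
--------+---------
Webcam  | NULL    
Pen     | Dana    
Laptop  | Karen   
Mouse   | Karen   
Monitor | Dana    
Lamp    | Dana    


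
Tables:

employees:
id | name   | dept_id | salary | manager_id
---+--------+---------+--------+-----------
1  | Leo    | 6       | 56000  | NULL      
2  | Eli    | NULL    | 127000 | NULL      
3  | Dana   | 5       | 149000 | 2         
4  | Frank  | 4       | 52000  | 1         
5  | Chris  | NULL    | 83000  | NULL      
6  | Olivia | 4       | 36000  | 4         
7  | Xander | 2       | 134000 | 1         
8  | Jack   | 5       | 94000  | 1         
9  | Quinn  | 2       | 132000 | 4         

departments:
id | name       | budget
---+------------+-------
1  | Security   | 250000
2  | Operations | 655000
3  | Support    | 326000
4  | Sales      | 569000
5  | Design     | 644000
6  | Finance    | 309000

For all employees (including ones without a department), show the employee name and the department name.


LEFT JOIN keeps every row from employees (the left table); where dept_id has no match in departments, the department columns become NULL. Walk through each employee:
  - employee 1 (Leo): dept_id=6 -> matches Finance
  - employee 2 (Eli): dept_id=NULL, no match -> kept with NULL
  - employee 3 (Dana): dept_id=5 -> matches Design
  - employee 4 (Frank): dept_id=4 -> matches Sales
  - employee 5 (Chris): dept_id=NULL, no match -> kept with NULL
  - employee 6 (Olivia): dept_id=4 -> matches Sales
  - employee 7 (Xander): dept_id=2 -> matches Operations
  - employee 8 (Jack): dept_id=5 -> matches Design
  - employee 9 (Quinn): dept_id=2 -> matches Operations
All 9 rows appear; 2 have NULL department.

SQL:
SELECT a.name, b.name AS department
FROM employees a
LEFT JOIN departments b ON a.dept_id = b.id

Result:
name   | department
-------+-----------
Leo    | Finance   
Eli    | NULL      
Dana   | Design    
Frank  | Sales     
Chris  | NULL      
Olivia | Sales     
Xander | Operations
Jack   | Design    
Quinn  | Operations


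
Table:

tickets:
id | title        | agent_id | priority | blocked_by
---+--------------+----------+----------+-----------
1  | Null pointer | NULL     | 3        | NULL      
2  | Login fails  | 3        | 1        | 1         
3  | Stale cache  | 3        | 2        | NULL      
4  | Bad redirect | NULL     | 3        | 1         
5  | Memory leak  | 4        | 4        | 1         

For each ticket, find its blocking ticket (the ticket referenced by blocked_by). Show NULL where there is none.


This is a self-join: tickets is joined to a second copy of itself, matching each row's blocked_by to another row's id. Use LEFT JOIN so rows with blocked_by=NULL are kept.
  - ticket 1 (Null pointer): blocked_by=NULL -> NULL
  - ticket 2 (Login fails): blocked_by=1 -> Null pointer
  - ticket 3 (Stale cache): blocked_by=NULL -> NULL
  - ticket 4 (Bad redirect): blocked_by=1 -> Null pointer
  - ticket 5 (Memory leak): blocked_by=1 -> Null pointer

SQL:
SELECT a.title AS item, b.title AS blocked_by
FROM tickets a
LEFT JOIN tickets b ON a.blocked_by = b.id

Result:
item         | blocked_by  
-------------+-------------
Null pointer | NULL        
Login fails  | Null pointer
Stale cache  | NULL        
Bad redirect | Null pointer
Memory leak  | Null pointer


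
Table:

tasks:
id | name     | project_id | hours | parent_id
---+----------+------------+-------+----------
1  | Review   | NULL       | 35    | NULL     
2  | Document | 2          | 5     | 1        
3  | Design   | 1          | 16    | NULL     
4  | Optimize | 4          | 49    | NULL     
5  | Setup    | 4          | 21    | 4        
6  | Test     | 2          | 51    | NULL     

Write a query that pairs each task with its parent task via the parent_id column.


This is a self-join: tasks is joined to a second copy of itself, matching each row's parent_id to another row's id. Use LEFT JOIN so rows with parent_id=NULL are kept.
  - task 1 (Review): parent_id=NULL -> NULL
  - task 2 (Document): parent_id=1 -> Review
  - task 3 (Design): parent_id=NULL -> NULL
  - task 4 (Optimize): parent_id=NULL -> NULL
  - task 5 (Setup): parent_id=4 -> Optimize
  - task 6 (Test): parent_id=NULL -> NULL

SQL:
SELECT a.name AS item, b.name AS parent
FROM tasks a
LEFT JOIN tasks b ON a.parent_id = b.id

Result:
item     | parent  
---------+---------
Review   | NULL    
Document | Review  
Design   | NULL    
Optimize | NULL    
Setup    | Optimize
Test     | NULL    


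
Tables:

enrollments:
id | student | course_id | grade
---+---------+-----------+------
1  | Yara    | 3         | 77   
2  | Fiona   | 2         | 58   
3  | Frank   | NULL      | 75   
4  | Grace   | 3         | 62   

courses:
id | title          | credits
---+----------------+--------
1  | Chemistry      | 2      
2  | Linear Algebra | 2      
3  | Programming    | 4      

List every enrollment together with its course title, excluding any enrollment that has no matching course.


INNER JOIN keeps only enrollments rows whose course_id matches an id in courses. Walk through each enrollment:
  - enrollment 1 (Yara): course_id=3 -> matches Programming
  - enrollment 2 (Fiona): course_id=2 -> matches Linear Algebra
  - enrollment 3 (Frank): course_id=NULL, no match -> dropped
  - enrollment 4 (Grace): course_id=3 -> matches Programming
So 1 of 4 rows is dropped.

SQL:
SELECT a.student, b.title AS course
FROM enrollments a
INNER JOIN courses b ON a.course_id = b.id

Result:
student | course        
--------+---------------
Yara    | Programming   
Fiona   | Linear Algebra
Grace   | Programming   


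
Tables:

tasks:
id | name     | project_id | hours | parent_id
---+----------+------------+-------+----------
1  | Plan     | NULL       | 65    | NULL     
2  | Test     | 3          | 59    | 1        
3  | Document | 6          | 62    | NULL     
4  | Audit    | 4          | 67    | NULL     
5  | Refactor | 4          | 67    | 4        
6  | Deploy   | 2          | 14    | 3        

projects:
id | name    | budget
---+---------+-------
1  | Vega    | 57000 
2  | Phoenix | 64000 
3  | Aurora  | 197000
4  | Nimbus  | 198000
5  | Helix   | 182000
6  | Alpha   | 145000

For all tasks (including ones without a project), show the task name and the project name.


LEFT JOIN keeps every row from tasks (the left table); where project_id has no match in projects, the project columns become NULL. Walk through each task:
  - task 1 (Plan): project_id=NULL, no match -> kept with NULL
  - task 2 (Test): project_id=3 -> matches Aurora
  - task 3 (Document): project_id=6 -> matches Alpha
  - task 4 (Audit): project_id=4 -> matches Nimbus
  - task 5 (Refactor): project_id=4 -> matches Nimbus
  - task 6 (Deploy): project_id=2 -> matches Phoenix
All 6 rows appear; 1 has NULL project.

SQL:
SELECT a.name, b.name AS project
FROM tasks a
LEFT JOIN projects b ON a.project_id = b.id

Result:
name     | project
---------+--------
Plan     | NULL   
Test     | Aurora 
Document | Alpha  
Audit    | Nimbus 
Refactor | Nimbus 
Deploy   | Phoenix


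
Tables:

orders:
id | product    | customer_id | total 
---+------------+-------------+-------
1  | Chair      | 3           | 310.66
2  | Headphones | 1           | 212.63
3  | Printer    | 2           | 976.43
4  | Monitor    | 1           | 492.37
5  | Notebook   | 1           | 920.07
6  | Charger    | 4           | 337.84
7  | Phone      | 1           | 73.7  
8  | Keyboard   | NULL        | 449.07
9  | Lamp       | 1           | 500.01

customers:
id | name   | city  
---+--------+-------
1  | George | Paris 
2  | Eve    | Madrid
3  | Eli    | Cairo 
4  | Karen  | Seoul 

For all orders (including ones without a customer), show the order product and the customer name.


LEFT JOIN keeps every row from orders (the left table); where customer_id has no match in customers, the customer columns become NULL. Walk through each order:
  - order 1 (Chair): customer_id=3 -> matches Eli
  - order 2 (Headphones): customer_id=1 -> matches George
  - order 3 (Printer): customer_id=2 -> matches Eve
  - order 4 (Monitor): customer_id=1 -> matches George
  - order 5 (Notebook): customer_id=1 -> matches George
  - order 6 (Charger): customer_id=4 -> matches Karen
  - order 7 (Phone): customer_id=1 -> matches George
  - order 8 (Keyboard): customer_id=NULL, no match -> kept with NULL
  - order 9 (Lamp): customer_id=1 -> matches George
All 9 rows appear; 1 has NULL customer.

SQL:
SELECT a.product, b.name AS customer
FROM orders a
LEFT JOIN customers b ON a.customer_id = b.id

Result:
product    | customer
-----------+---------
Chair      | Eli     
Headphones | George  
Printer    | Eve     
Monitor    | George  
Notebook   | George  
Charger    | Karen   
Phone      | George  
Keyboard   | NULL    
Lamp       | George  


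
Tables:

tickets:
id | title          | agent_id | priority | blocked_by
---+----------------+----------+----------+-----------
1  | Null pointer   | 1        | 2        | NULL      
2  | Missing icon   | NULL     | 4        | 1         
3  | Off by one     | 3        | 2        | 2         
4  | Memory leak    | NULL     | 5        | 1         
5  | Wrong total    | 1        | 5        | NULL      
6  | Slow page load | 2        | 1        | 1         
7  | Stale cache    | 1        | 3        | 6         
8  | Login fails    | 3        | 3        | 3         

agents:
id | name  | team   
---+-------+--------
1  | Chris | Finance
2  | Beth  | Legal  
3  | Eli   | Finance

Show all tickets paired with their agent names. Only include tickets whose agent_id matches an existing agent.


INNER JOIN keeps only tickets rows whose agent_id matches an id in agents. Walk through each ticket:
  - ticket 1 (Null pointer): agent_id=1 -> matches Chris
  - ticket 2 (Missing icon): agent_id=NULL, no match -> dropped
  - ticket 3 (Off by one): agent_id=3 -> matches Eli
  - ticket 4 (Memory leak): agent_id=NULL, no match -> dropped
  - ticket 5 (Wrong total): agent_id=1 -> matches Chris
  - ticket 6 (Slow page load): agent_id=2 -> matches Beth
  - ticket 7 (Stale cache): agent_id=1 -> matches Chris
  - ticket 8 (Login fails): agent_id=3 -> matches Eli
So 2 of 8 rows are dropped.

SQL:
SELECT a.title, b.name AS agent
FROM tickets a
INNER JOIN agents b ON a.agent_id = b.id

Result:
title          | agent
---------------+------
Null pointer   | Chris
Off by one     | Eli  
Wrong total    | Chris
Slow page load | Beth 
Stale cache    | Chris
Login fails    | Eli  


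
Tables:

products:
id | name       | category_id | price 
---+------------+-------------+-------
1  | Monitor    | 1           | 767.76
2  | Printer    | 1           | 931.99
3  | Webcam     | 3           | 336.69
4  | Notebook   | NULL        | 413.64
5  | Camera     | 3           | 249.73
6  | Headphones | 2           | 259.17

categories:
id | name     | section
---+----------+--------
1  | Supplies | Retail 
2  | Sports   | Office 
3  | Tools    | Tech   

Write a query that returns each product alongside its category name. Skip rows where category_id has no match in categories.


INNER JOIN keeps only products rows whose category_id matches an id in categories. Walk through each product:
  - product 1 (Monitor): category_id=1 -> matches Supplies
  - product 2 (Printer): category_id=1 -> matches Supplies
  - product 3 (Webcam): category_id=3 -> matches Tools
  - product 4 (Notebook): category_id=NULL, no match -> dropped
  - product 5 (Camera): category_id=3 -> matches Tools
  - product 6 (Headphones): category_id=2 -> matches Sports
So 1 of 6 rows is dropped.

SQL:
SELECT a.name, b.name AS category
FROM products a
INNER JOIN categories b ON a.category_id = b.id

Result:
name       | category
-----------+---------
Monitor    | Supplies
Printer    | Supplies
Webcam     | Tools   
Camera     | Tools   
Headphones | Sports  


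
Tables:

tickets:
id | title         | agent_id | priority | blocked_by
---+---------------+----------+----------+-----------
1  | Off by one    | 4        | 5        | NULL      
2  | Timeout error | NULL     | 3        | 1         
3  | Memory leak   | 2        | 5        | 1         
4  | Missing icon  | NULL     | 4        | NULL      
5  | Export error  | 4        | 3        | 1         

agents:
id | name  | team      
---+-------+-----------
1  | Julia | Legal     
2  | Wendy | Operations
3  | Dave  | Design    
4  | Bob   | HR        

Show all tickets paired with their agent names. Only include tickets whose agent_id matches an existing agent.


INNER JOIN keeps only tickets rows whose agent_id matches an id in agents. Walk through each ticket:
  - ticket 1 (Off by one): agent_id=4 -> matches Bob
  - ticket 2 (Timeout error): agent_id=NULL, no match -> dropped
  - ticket 3 (Memory leak): agent_id=2 -> matches Wendy
  - ticket 4 (Missing icon): agent_id=NULL, no match -> dropped
  - ticket 5 (Export error): agent_id=4 -> matches Bob
So 2 of 5 rows are dropped.

SQL:
SELECT a.title, b.name AS agent
FROM tickets a
INNER JOIN agents b ON a.agent_id = b.id

Result:
title        | agent
-------------+------
Off by one   | Bob  
Memory leak  | Wendy
Export error | Bob  


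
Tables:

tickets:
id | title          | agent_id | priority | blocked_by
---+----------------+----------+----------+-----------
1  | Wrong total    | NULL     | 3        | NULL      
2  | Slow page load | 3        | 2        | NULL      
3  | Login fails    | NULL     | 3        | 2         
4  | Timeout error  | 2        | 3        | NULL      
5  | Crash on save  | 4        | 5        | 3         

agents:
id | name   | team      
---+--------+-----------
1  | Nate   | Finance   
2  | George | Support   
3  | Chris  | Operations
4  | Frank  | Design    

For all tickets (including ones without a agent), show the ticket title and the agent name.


LEFT JOIN keeps every row from tickets (the left table); where agent_id has no match in agents, the agent columns become NULL. Walk through each ticket:
  - ticket 1 (Wrong total): agent_id=NULL, no match -> kept with NULL
  - ticket 2 (Slow page load): agent_id=3 -> matches Chris
  - ticket 3 (Login fails): agent_id=NULL, no match -> kept with NULL
  - ticket 4 (Timeout error): agent_id=2 -> matches George
  - ticket 5 (Crash on save): agent_id=4 -> matches Frank
All 5 rows appear; 2 have NULL agent.

SQL:
SELECT a.title, b.name AS agent
FROM tickets a
LEFT JOIN agents b ON a.agent_id = b.id

Result:
title          | agent 
---------------+-------
Wrong total    | NULL  
Slow page load | Chris 
Login fails    | NULL  
Timeout error  | George
Crash on save  | Frank 


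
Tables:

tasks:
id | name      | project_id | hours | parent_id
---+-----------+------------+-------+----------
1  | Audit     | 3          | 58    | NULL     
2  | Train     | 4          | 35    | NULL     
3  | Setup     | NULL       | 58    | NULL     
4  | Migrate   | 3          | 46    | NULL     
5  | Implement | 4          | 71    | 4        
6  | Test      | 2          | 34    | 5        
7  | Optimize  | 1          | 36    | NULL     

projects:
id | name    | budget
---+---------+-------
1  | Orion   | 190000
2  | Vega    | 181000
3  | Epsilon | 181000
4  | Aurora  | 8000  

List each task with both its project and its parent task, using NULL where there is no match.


Two LEFT JOINs from the same base table tasks: one to projects via project_id, one to tasks itself via parent_id. Both are LEFT so every task is preserved.
Match against projects:
  - task 1 (Audit): project_id=3 -> matches Epsilon
  - task 2 (Train): project_id=4 -> matches Aurora
  - task 3 (Setup): project_id=NULL, no match -> kept with NULL
  - task 4 (Migrate): project_id=3 -> matches Epsilon
  - task 5 (Implement): project_id=4 -> matches Aurora
  - task 6 (Test): project_id=2 -> matches Vega
  - task 7 (Optimize): project_id=1 -> matches Orion
Match against tasks (self):
  - task 1 (Audit): parent_id=NULL -> NULL
  - task 2 (Train): parent_id=NULL -> NULL
  - task 3 (Setup): parent_id=NULL -> NULL
  - task 4 (Migrate): parent_id=NULL -> NULL
  - task 5 (Implement): parent_id=4 -> Migrate
  - task 6 (Test): parent_id=5 -> Implement
  - task 7 (Optimize): parent_id=NULL -> NULL

SQL:
SELECT a.name, b.name AS project, c.name AS parent
FROM tasks a
LEFT JOIN projects b ON a.project_id = b.id
LEFT JOIN tasks c ON a.parent_id = c.id

Result:
name      | project | parent   
----------+---------+----------
Audit     | Epsilon | NULL     
Train     | Aurora  | NULL     
Setup     | NULL    | NULL     
Migrate   | Epsilon | NULL     
Implement | Aurora  | Migrate  
Test      | Vega    | Implement
Optimize  | Orion   | NULL     


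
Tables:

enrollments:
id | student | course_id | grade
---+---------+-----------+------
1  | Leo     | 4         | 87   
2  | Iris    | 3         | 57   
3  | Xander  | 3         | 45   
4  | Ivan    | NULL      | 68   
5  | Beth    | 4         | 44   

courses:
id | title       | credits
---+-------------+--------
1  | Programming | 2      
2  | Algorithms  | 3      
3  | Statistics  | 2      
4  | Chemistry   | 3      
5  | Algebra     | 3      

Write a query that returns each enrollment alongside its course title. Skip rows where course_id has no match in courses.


INNER JOIN keeps only enrollments rows whose course_id matches an id in courses. Walk through each enrollment:
  - enrollment 1 (Leo): course_id=4 -> matches Chemistry
  - enrollment 2 (Iris): course_id=3 -> matches Statistics
  - enrollment 3 (Xander): course_id=3 -> matches Statistics
  - enrollment 4 (Ivan): course_id=NULL, no match -> dropped
  - enrollment 5 (Beth): course_id=4 -> matches Chemistry
So 1 of 5 rows is dropped.

SQL:
SELECT a.student, b.title AS course
FROM enrollments a
INNER JOIN courses b ON a.course_id = b.id

Result:
student | course    
--------+-----------
Leo     | Chemistry 
Iris    | Statistics
Xander  | Statistics
Beth    | Chemistry 


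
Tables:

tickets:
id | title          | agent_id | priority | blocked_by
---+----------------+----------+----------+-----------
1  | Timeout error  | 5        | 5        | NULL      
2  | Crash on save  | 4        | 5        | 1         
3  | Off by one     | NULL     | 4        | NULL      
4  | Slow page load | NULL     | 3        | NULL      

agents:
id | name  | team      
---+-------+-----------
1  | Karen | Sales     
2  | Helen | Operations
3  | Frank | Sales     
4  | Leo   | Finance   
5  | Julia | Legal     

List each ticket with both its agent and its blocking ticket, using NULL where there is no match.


Two LEFT JOINs from the same base table tickets: one to agents via agent_id, one to tickets itself via blocked_by. Both are LEFT so every ticket is preserved.
Match against agents:
  - ticket 1 (Timeout error): agent_id=5 -> matches Julia
  - ticket 2 (Crash on save): agent_id=4 -> matches Leo
  - ticket 3 (Off by one): agent_id=NULL, no match -> kept with NULL
  - ticket 4 (Slow page load): agent_id=NULL, no match -> kept with NULL
Match against tickets (self):
  - ticket 1 (Timeout error): blocked_by=NULL -> NULL
  - ticket 2 (Crash on save): blocked_by=1 -> Timeout error
  - ticket 3 (Off by one): blocked_by=NULL -> NULL
  - ticket 4 (Slow page load): blocked_by=NULL -> NULL

SQL:
SELECT a.title, b.name AS agent, c.title AS blocked_by
FROM tickets a
LEFT JOIN agents b ON a.agent_id = b.id
LEFT JOIN tickets c ON a.blocked_by = c.id

Result:
title          | agent | blocked_by   
---------------+-------+--------------
Timeout error  | Julia | NULL         
Crash on save  | Leo   | Timeout error
Off by one     | NULL  | NULL         
Slow page load | NULL  | NULL         


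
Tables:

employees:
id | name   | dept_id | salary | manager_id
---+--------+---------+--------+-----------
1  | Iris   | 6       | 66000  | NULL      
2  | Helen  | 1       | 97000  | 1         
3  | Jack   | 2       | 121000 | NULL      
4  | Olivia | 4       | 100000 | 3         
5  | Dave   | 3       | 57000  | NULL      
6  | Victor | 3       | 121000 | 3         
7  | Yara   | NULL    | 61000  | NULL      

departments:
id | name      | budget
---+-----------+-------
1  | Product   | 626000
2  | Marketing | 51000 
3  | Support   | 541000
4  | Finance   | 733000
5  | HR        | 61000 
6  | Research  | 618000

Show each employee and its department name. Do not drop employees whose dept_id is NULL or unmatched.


LEFT JOIN keeps every row from employees (the left table); where dept_id has no match in departments, the department columns become NULL. Walk through each employee:
  - employee 1 (Iris): dept_id=6 -> matches Research
  - employee 2 (Helen): dept_id=1 -> matches Product
  - employee 3 (Jack): dept_id=2 -> matches Marketing
  - employee 4 (Olivia): dept_id=4 -> matches Finance
  - employee 5 (Dave): dept_id=3 -> matches Support
  - employee 6 (Victor): dept_id=3 -> matches Support
  - employee 7 (Yara): dept_id=NULL, no match -> kept with NULL
All 7 rows appear; 1 has NULL department.

SQL:
SELECT a.name, b.name AS department
FROM employees a
LEFT JOIN departments b ON a.dept_id = b.id

Result:
name   | department
-------+-----------
Iris   | Research  
Helen  | Product   
Jack   | Marketing 
Olivia | Finance   
Dave   | Support   
Victor | Support   
Yara   | NULL      


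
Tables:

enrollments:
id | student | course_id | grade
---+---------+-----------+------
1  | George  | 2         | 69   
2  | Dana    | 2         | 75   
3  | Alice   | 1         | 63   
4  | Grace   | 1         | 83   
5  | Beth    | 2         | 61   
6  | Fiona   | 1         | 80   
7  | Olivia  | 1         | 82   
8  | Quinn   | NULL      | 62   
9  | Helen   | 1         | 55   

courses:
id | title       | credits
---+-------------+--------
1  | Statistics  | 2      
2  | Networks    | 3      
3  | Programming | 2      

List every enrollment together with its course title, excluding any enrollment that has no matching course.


INNER JOIN keeps only enrollments rows whose course_id matches an id in courses. Walk through each enrollment:
  - enrollment 1 (George): course_id=2 -> matches Networks
  - enrollment 2 (Dana): course_id=2 -> matches Networks
  - enrollment 3 (Alice): course_id=1 -> matches Statistics
  - enrollment 4 (Grace): course_id=1 -> matches Statistics
  - enrollment 5 (Beth): course_id=2 -> matches Networks
  - enrollment 6 (Fiona): course_id=1 -> matches Statistics
  - enrollment 7 (Olivia): course_id=1 -> matches Statistics
  - enrollment 8 (Quinn): course_id=NULL, no match -> dropped
  - enrollment 9 (Helen): course_id=1 -> matches Statistics
So 1 of 9 rows is dropped.

SQL:
SELECT a.student, b.title AS course
FROM enrollments a
INNER JOIN courses b ON a.course_id = b.id

Result:
student | course    
--------+-----------
George  | Networks  
Dana    | Networks  
Alice   | Statistics
Grace   | Statistics
Beth    | Networks  
Fiona   | Statistics
Olivia  | Statistics
Helen   | Statistics


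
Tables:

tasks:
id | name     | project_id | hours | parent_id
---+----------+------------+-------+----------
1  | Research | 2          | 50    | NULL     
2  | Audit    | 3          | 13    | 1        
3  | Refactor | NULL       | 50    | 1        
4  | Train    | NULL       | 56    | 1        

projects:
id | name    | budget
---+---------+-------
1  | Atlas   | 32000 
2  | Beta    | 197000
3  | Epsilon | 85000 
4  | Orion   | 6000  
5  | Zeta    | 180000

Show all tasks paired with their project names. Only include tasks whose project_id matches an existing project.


INNER JOIN keeps only tasks rows whose project_id matches an id in projects. Walk through each task:
  - task 1 (Research): project_id=2 -> matches Beta
  - task 2 (Audit): project_id=3 -> matches Epsilon
  - task 3 (Refactor): project_id=NULL, no match -> dropped
  - task 4 (Train): project_id=NULL, no match -> dropped
So 2 of 4 rows are dropped.

SQL:
SELECT a.name, b.name AS project
FROM tasks a
INNER JOIN projects b ON a.project_id = b.id

Result:
name     | project
---------+--------
Research | Beta   
Audit    | Epsilon


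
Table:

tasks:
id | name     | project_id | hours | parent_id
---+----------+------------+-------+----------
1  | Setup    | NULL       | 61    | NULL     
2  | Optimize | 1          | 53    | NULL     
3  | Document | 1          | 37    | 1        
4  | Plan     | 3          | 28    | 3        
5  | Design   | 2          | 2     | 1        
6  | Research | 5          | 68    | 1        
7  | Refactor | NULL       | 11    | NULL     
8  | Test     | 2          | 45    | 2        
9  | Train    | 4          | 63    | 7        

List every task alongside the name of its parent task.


This is a self-join: tasks is joined to a second copy of itself, matching each row's parent_id to another row's id. Use LEFT JOIN so rows with parent_id=NULL are kept.
  - task 1 (Setup): parent_id=NULL -> NULL
  - task 2 (Optimize): parent_id=NULL -> NULL
  - task 3 (Document): parent_id=1 -> Setup
  - task 4 (Plan): parent_id=3 -> Document
  - task 5 (Design): parent_id=1 -> Setup
  - task 6 (Research): parent_id=1 -> Setup
  - task 7 (Refactor): parent_id=NULL -> NULL
  - task 8 (Test): parent_id=2 -> Optimize
  - task 9 (Train): parent_id=7 -> Refactor

SQL:
SELECT a.name AS item, b.name AS parent
FROM tasks a
LEFT JOIN tasks b ON a.parent_id = b.id

Result:
item     | parent  
---------+---------
Setup    | NULL    
Optimize | NULL    
Document | Setup   
Plan     | Document
Design   | Setup   
Research | Setup   
Refactor | NULL    
Test     | Optimize
Train    | Refactor


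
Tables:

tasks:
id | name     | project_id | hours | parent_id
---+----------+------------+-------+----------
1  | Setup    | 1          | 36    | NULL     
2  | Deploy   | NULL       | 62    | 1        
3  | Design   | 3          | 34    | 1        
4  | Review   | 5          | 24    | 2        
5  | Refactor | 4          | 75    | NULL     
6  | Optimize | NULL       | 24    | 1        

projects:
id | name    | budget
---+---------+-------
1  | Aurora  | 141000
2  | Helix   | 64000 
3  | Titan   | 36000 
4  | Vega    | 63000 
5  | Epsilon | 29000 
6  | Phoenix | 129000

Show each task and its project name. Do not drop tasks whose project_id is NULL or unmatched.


LEFT JOIN keeps every row from tasks (the left table); where project_id has no match in projects, the project columns become NULL. Walk through each task:
  - task 1 (Setup): project_id=1 -> matches Aurora
  - task 2 (Deploy): project_id=NULL, no match -> kept with NULL
  - task 3 (Design): project_id=3 -> matches Titan
  - task 4 (Review): project_id=5 -> matches Epsilon
  - task 5 (Refactor): project_id=4 -> matches Vega
  - task 6 (Optimize): project_id=NULL, no match -> kept with NULL
All 6 rows appear; 2 have NULL project.

SQL:
SELECT a.name, b.name AS project
FROM tasks a
LEFT JOIN projects b ON a.project_id = b.id

Result:
name     | project
---------+--------
Setup    | Aurora 
Deploy   | NULL   
Design   | Titan  
Review   | Epsilon
Refactor | Vega   
Optimize | NULL   


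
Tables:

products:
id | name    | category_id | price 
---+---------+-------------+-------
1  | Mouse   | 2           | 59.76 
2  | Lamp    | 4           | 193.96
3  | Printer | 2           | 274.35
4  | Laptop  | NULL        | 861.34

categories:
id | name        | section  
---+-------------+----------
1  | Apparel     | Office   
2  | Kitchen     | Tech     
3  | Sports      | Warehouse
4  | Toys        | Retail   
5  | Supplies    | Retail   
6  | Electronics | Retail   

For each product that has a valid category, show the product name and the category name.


INNER JOIN keeps only products rows whose category_id matches an id in categories. Walk through each product:
  - product 1 (Mouse): category_id=2 -> matches Kitchen
  - product 2 (Lamp): category_id=4 -> matches Toys
  - product 3 (Printer): category_id=2 -> matches Kitchen
  - product 4 (Laptop): category_id=NULL, no match -> dropped
So 1 of 4 rows is dropped.

SQL:
SELECT a.name, b.name AS category
FROM products a
INNER JOIN categories b ON a.category_id = b.id

Result:
name    | category
--------+---------
Mouse   | Kitchen 
Lamp    | Toys    
Printer | Kitchen 


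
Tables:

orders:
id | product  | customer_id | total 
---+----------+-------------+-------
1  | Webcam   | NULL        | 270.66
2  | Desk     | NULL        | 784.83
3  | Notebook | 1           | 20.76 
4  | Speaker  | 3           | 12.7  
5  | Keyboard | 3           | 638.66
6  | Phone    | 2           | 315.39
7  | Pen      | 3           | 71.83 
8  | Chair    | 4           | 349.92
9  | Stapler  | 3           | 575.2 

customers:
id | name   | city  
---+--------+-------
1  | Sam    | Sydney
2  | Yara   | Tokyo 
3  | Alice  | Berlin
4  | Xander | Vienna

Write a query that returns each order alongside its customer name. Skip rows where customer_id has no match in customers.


INNER JOIN keeps only orders rows whose customer_id matches an id in customers. Walk through each order:
  - order 1 (Webcam): customer_id=NULL, no match -> dropped
  - order 2 (Desk): customer_id=NULL, no match -> dropped
  - order 3 (Notebook): customer_id=1 -> matches Sam
  - order 4 (Speaker): customer_id=3 -> matches Alice
  - order 5 (Keyboard): customer_id=3 -> matches Alice
  - order 6 (Phone): customer_id=2 -> matches Yara
  - order 7 (Pen): customer_id=3 -> matches Alice
  - order 8 (Chair): customer_id=4 -> matches Xander
  - order 9 (Stapler): customer_id=3 -> matches Alice
So 2 of 9 rows are dropped.

SQL:
SELECT a.product, b.name AS customer
FROM orders a
INNER JOIN customers b ON a.customer_id = b.id

Result:
product  | customer
---------+---------
Notebook | Sam     
Speaker  | Alice   
Keyboard | Alice   
Phone    | Yara    
Pen      | Alice   
Chair    | Xander  
Stapler  | Alice   


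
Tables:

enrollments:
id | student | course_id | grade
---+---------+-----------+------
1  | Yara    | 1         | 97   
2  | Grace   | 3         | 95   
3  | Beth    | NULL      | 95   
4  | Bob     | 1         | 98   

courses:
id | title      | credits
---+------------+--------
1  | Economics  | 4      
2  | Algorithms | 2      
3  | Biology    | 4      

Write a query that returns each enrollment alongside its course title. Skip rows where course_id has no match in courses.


INNER JOIN keeps only enrollments rows whose course_id matches an id in courses. Walk through each enrollment:
  - enrollment 1 (Yara): course_id=1 -> matches Economics
  - enrollment 2 (Grace): course_id=3 -> matches Biology
  - enrollment 3 (Beth): course_id=NULL, no match -> dropped
  - enrollment 4 (Bob): course_id=1 -> matches Economics
So 1 of 4 rows is dropped.

SQL:
SELECT a.student, b.title AS course
FROM enrollments a
INNER JOIN courses b ON a.course_id = b.id

Result:
student | course   
--------+----------
Yara    | Economics
Grace   | Biology  
Bob     | Economics


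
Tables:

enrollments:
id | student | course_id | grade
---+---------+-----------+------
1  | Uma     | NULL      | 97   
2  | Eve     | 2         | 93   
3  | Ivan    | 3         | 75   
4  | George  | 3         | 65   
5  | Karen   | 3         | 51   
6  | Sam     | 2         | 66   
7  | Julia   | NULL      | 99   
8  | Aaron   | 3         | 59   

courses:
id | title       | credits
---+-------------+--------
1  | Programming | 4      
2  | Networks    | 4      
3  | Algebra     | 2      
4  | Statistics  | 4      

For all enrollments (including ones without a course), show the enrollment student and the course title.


LEFT JOIN keeps every row from enrollments (the left table); where course_id has no match in courses, the course columns become NULL. Walk through each enrollment:
  - enrollment 1 (Uma): course_id=NULL, no match -> kept with NULL
  - enrollment 2 (Eve): course_id=2 -> matches Networks
  - enrollment 3 (Ivan): course_id=3 -> matches Algebra
  - enrollment 4 (George): course_id=3 -> matches Algebra
  - enrollment 5 (Karen): course_id=3 -> matches Algebra
  - enrollment 6 (Sam): course_id=2 -> matches Networks
  - enrollment 7 (Julia): course_id=NULL, no match -> kept with NULL
  - enrollment 8 (Aaron): course_id=3 -> matches Algebra
All 8 rows appear; 2 have NULL course.

SQL:
SELECT a.student, b.title AS course
FROM enrollments a
LEFT JOIN courses b ON a.course_id = b.id

Result:
student | course  
--------+---------
Uma     | NULL    
Eve     | Networks
Ivan    | Algebra 
George  | Algebra 
Karen   | Algebra 
Sam     | Networks
Julia   | NULL    
Aaron   | Algebra 
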